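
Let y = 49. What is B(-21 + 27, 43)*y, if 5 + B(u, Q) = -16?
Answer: -1029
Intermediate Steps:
B(u, Q) = -21 (B(u, Q) = -5 - 16 = -21)
B(-21 + 27, 43)*y = -21*49 = -1029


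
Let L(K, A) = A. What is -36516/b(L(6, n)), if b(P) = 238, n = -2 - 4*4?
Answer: -1074/7 ≈ -153.43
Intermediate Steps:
n = -18 (n = -2 - 16 = -18)
-36516/b(L(6, n)) = -36516/238 = -36516*1/238 = -1074/7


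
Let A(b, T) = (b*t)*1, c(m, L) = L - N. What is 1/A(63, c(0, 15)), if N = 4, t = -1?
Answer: -1/63 ≈ -0.015873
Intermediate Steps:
c(m, L) = -4 + L (c(m, L) = L - 1*4 = L - 4 = -4 + L)
A(b, T) = -b (A(b, T) = (b*(-1))*1 = -b*1 = -b)
1/A(63, c(0, 15)) = 1/(-1*63) = 1/(-63) = -1/63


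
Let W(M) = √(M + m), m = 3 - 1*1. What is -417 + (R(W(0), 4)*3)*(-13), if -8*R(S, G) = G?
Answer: -795/2 ≈ -397.50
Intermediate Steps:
m = 2 (m = 3 - 1 = 2)
W(M) = √(2 + M) (W(M) = √(M + 2) = √(2 + M))
R(S, G) = -G/8
-417 + (R(W(0), 4)*3)*(-13) = -417 + (-⅛*4*3)*(-13) = -417 - ½*3*(-13) = -417 - 3/2*(-13) = -417 + 39/2 = -795/2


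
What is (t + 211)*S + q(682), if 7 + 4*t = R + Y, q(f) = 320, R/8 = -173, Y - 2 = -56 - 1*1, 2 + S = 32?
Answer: -4195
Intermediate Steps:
S = 30 (S = -2 + 32 = 30)
Y = -55 (Y = 2 + (-56 - 1*1) = 2 + (-56 - 1) = 2 - 57 = -55)
R = -1384 (R = 8*(-173) = -1384)
t = -723/2 (t = -7/4 + (-1384 - 55)/4 = -7/4 + (1/4)*(-1439) = -7/4 - 1439/4 = -723/2 ≈ -361.50)
(t + 211)*S + q(682) = (-723/2 + 211)*30 + 320 = -301/2*30 + 320 = -4515 + 320 = -4195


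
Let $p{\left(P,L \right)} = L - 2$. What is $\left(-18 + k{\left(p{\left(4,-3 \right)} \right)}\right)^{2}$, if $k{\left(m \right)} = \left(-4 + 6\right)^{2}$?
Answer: $196$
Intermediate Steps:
$p{\left(P,L \right)} = -2 + L$ ($p{\left(P,L \right)} = L - 2 = -2 + L$)
$k{\left(m \right)} = 4$ ($k{\left(m \right)} = 2^{2} = 4$)
$\left(-18 + k{\left(p{\left(4,-3 \right)} \right)}\right)^{2} = \left(-18 + 4\right)^{2} = \left(-14\right)^{2} = 196$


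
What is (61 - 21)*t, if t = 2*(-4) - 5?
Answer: -520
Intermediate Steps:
t = -13 (t = -8 - 5 = -13)
(61 - 21)*t = (61 - 21)*(-13) = 40*(-13) = -520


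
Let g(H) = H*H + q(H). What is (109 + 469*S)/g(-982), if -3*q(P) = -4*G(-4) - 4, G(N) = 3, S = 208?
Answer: 292983/2892988 ≈ 0.10127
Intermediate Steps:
q(P) = 16/3 (q(P) = -(-4*3 - 4)/3 = -(-12 - 4)/3 = -⅓*(-16) = 16/3)
g(H) = 16/3 + H² (g(H) = H*H + 16/3 = H² + 16/3 = 16/3 + H²)
(109 + 469*S)/g(-982) = (109 + 469*208)/(16/3 + (-982)²) = (109 + 97552)/(16/3 + 964324) = 97661/(2892988/3) = 97661*(3/2892988) = 292983/2892988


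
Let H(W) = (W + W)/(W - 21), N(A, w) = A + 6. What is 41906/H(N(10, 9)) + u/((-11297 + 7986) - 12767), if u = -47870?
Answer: -841822875/128624 ≈ -6544.8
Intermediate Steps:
N(A, w) = 6 + A
H(W) = 2*W/(-21 + W) (H(W) = (2*W)/(-21 + W) = 2*W/(-21 + W))
41906/H(N(10, 9)) + u/((-11297 + 7986) - 12767) = 41906/((2*(6 + 10)/(-21 + (6 + 10)))) - 47870/((-11297 + 7986) - 12767) = 41906/((2*16/(-21 + 16))) - 47870/(-3311 - 12767) = 41906/((2*16/(-5))) - 47870/(-16078) = 41906/((2*16*(-⅕))) - 47870*(-1/16078) = 41906/(-32/5) + 23935/8039 = 41906*(-5/32) + 23935/8039 = -104765/16 + 23935/8039 = -841822875/128624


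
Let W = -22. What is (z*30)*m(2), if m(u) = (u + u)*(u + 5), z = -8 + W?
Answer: -25200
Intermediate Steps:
z = -30 (z = -8 - 22 = -30)
m(u) = 2*u*(5 + u) (m(u) = (2*u)*(5 + u) = 2*u*(5 + u))
(z*30)*m(2) = (-30*30)*(2*2*(5 + 2)) = -1800*2*7 = -900*28 = -25200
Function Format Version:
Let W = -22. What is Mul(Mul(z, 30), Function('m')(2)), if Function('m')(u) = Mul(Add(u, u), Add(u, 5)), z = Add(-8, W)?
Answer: -25200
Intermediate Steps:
z = -30 (z = Add(-8, -22) = -30)
Function('m')(u) = Mul(2, u, Add(5, u)) (Function('m')(u) = Mul(Mul(2, u), Add(5, u)) = Mul(2, u, Add(5, u)))
Mul(Mul(z, 30), Function('m')(2)) = Mul(Mul(-30, 30), Mul(2, 2, Add(5, 2))) = Mul(-900, Mul(2, 2, 7)) = Mul(-900, 28) = -25200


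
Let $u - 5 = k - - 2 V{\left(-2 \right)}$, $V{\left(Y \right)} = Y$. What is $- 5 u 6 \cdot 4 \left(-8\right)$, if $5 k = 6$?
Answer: $2112$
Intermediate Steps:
$k = \frac{6}{5}$ ($k = \frac{1}{5} \cdot 6 = \frac{6}{5} \approx 1.2$)
$u = \frac{11}{5}$ ($u = 5 + \left(\frac{6}{5} - \left(-2\right) \left(-2\right)\right) = 5 + \left(\frac{6}{5} - 4\right) = 5 - \frac{14}{5} = \frac{11}{5} \approx 2.2$)
$- 5 u 6 \cdot 4 \left(-8\right) = - 5 \cdot \frac{11}{5} \cdot 6 \cdot 4 \left(-8\right) = - 5 \cdot \frac{66}{5} \cdot 4 \left(-8\right) = \left(-5\right) \frac{264}{5} \left(-8\right) = \left(-264\right) \left(-8\right) = 2112$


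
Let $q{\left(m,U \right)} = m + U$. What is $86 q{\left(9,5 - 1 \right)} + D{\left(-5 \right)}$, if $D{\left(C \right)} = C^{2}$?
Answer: $1143$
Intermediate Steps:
$q{\left(m,U \right)} = U + m$
$86 q{\left(9,5 - 1 \right)} + D{\left(-5 \right)} = 86 \left(\left(5 - 1\right) + 9\right) + \left(-5\right)^{2} = 86 \left(\left(5 - 1\right) + 9\right) + 25 = 86 \left(4 + 9\right) + 25 = 86 \cdot 13 + 25 = 1118 + 25 = 1143$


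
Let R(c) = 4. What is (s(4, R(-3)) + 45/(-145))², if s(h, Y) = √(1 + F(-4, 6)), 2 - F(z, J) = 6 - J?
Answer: 2604/841 - 18*√3/29 ≈ 2.0212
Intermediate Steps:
F(z, J) = -4 + J (F(z, J) = 2 - (6 - J) = 2 + (-6 + J) = -4 + J)
s(h, Y) = √3 (s(h, Y) = √(1 + (-4 + 6)) = √(1 + 2) = √3)
(s(4, R(-3)) + 45/(-145))² = (√3 + 45/(-145))² = (√3 + 45*(-1/145))² = (√3 - 9/29)² = (-9/29 + √3)²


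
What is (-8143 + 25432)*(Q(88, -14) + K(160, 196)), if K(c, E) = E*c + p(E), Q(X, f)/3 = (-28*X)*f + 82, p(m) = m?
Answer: 2339028810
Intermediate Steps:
Q(X, f) = 246 - 84*X*f (Q(X, f) = 3*((-28*X)*f + 82) = 3*(-28*X*f + 82) = 3*(82 - 28*X*f) = 246 - 84*X*f)
K(c, E) = E + E*c (K(c, E) = E*c + E = E + E*c)
(-8143 + 25432)*(Q(88, -14) + K(160, 196)) = (-8143 + 25432)*((246 - 84*88*(-14)) + 196*(1 + 160)) = 17289*((246 + 103488) + 196*161) = 17289*(103734 + 31556) = 17289*135290 = 2339028810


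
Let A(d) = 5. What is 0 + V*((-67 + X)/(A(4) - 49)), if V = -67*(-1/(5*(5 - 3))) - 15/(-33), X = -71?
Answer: 54303/2420 ≈ 22.439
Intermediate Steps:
V = 787/110 (V = -67/(2*(-5)) - 15*(-1/33) = -67/(-10) + 5/11 = -67*(-1/10) + 5/11 = 67/10 + 5/11 = 787/110 ≈ 7.1545)
0 + V*((-67 + X)/(A(4) - 49)) = 0 + 787*((-67 - 71)/(5 - 49))/110 = 0 + 787*(-138/(-44))/110 = 0 + 787*(-138*(-1/44))/110 = 0 + (787/110)*(69/22) = 0 + 54303/2420 = 54303/2420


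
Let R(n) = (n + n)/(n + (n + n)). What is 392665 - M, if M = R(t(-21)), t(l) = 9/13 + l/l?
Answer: 1177993/3 ≈ 3.9266e+5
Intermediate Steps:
t(l) = 22/13 (t(l) = 9*(1/13) + 1 = 9/13 + 1 = 22/13)
R(n) = ⅔ (R(n) = (2*n)/(n + 2*n) = (2*n)/((3*n)) = (2*n)*(1/(3*n)) = ⅔)
M = ⅔ ≈ 0.66667
392665 - M = 392665 - 1*⅔ = 392665 - ⅔ = 1177993/3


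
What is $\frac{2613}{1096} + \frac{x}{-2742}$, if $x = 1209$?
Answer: $\frac{973297}{500872} \approx 1.9432$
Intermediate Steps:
$\frac{2613}{1096} + \frac{x}{-2742} = \frac{2613}{1096} + \frac{1209}{-2742} = 2613 \cdot \frac{1}{1096} + 1209 \left(- \frac{1}{2742}\right) = \frac{2613}{1096} - \frac{403}{914} = \frac{973297}{500872}$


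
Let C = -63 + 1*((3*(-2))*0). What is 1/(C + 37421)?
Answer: 1/37358 ≈ 2.6768e-5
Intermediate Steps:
C = -63 (C = -63 + 1*(-6*0) = -63 + 1*0 = -63 + 0 = -63)
1/(C + 37421) = 1/(-63 + 37421) = 1/37358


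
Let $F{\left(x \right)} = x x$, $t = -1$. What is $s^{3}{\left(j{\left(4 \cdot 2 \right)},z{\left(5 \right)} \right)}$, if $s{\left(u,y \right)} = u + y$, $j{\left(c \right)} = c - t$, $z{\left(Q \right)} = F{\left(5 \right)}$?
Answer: $39304$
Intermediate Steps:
$F{\left(x \right)} = x^{2}$
$z{\left(Q \right)} = 25$ ($z{\left(Q \right)} = 5^{2} = 25$)
$j{\left(c \right)} = 1 + c$ ($j{\left(c \right)} = c - -1 = c + 1 = 1 + c$)
$s^{3}{\left(j{\left(4 \cdot 2 \right)},z{\left(5 \right)} \right)} = \left(\left(1 + 4 \cdot 2\right) + 25\right)^{3} = \left(\left(1 + 8\right) + 25\right)^{3} = \left(9 + 25\right)^{3} = 34^{3} = 39304$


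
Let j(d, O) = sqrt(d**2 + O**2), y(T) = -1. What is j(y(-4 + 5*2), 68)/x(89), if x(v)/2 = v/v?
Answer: 5*sqrt(185)/2 ≈ 34.004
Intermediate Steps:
x(v) = 2 (x(v) = 2*(v/v) = 2*1 = 2)
j(d, O) = sqrt(O**2 + d**2)
j(y(-4 + 5*2), 68)/x(89) = sqrt(68**2 + (-1)**2)/2 = sqrt(4624 + 1)*(1/2) = sqrt(4625)*(1/2) = (5*sqrt(185))*(1/2) = 5*sqrt(185)/2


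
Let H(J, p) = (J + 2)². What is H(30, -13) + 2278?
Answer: 3302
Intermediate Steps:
H(J, p) = (2 + J)²
H(30, -13) + 2278 = (2 + 30)² + 2278 = 32² + 2278 = 1024 + 2278 = 3302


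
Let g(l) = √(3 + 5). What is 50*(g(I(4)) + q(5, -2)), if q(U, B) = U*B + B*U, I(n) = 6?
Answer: -1000 + 100*√2 ≈ -858.58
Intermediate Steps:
g(l) = 2*√2 (g(l) = √8 = 2*√2)
q(U, B) = 2*B*U (q(U, B) = B*U + B*U = 2*B*U)
50*(g(I(4)) + q(5, -2)) = 50*(2*√2 + 2*(-2)*5) = 50*(2*√2 - 20) = 50*(-20 + 2*√2) = -1000 + 100*√2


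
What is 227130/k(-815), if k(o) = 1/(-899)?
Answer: -204189870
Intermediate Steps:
k(o) = -1/899
227130/k(-815) = 227130/(-1/899) = 227130*(-899) = -204189870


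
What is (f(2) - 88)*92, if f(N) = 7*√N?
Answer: -8096 + 644*√2 ≈ -7185.3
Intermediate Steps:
(f(2) - 88)*92 = (7*√2 - 88)*92 = (-88 + 7*√2)*92 = -8096 + 644*√2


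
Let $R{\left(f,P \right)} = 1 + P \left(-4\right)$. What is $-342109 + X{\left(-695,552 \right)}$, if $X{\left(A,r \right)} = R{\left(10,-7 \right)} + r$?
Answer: $-341528$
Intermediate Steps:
$R{\left(f,P \right)} = 1 - 4 P$
$X{\left(A,r \right)} = 29 + r$ ($X{\left(A,r \right)} = \left(1 - -28\right) + r = \left(1 + 28\right) + r = 29 + r$)
$-342109 + X{\left(-695,552 \right)} = -342109 + \left(29 + 552\right) = -342109 + 581 = -341528$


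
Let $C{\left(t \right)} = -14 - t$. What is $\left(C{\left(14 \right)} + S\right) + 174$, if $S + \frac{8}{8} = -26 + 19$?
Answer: $138$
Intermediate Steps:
$S = -8$ ($S = -1 + \left(-26 + 19\right) = -1 - 7 = -8$)
$\left(C{\left(14 \right)} + S\right) + 174 = \left(\left(-14 - 14\right) - 8\right) + 174 = \left(-28 - 8\right) + 174 = -36 + 174 = 138$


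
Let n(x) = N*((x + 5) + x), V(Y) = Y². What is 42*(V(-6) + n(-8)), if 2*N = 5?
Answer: 357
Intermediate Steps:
N = 5/2 (N = (½)*5 = 5/2 ≈ 2.5000)
n(x) = 25/2 + 5*x (n(x) = 5*((x + 5) + x)/2 = 5*((5 + x) + x)/2 = 5*(5 + 2*x)/2 = 25/2 + 5*x)
42*(V(-6) + n(-8)) = 42*((-6)² + (25/2 + 5*(-8))) = 42*(36 + (25/2 - 40)) = 42*(36 - 55/2) = 42*(17/2) = 357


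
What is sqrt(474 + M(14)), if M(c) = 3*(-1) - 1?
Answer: sqrt(470) ≈ 21.679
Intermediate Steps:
M(c) = -4 (M(c) = -3 - 1 = -4)
sqrt(474 + M(14)) = sqrt(474 - 4) = sqrt(470)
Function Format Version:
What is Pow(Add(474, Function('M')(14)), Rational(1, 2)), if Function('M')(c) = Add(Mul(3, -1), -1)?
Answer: Pow(470, Rational(1, 2)) ≈ 21.679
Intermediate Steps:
Function('M')(c) = -4 (Function('M')(c) = Add(-3, -1) = -4)
Pow(Add(474, Function('M')(14)), Rational(1, 2)) = Pow(Add(474, -4), Rational(1, 2)) = Pow(470, Rational(1, 2))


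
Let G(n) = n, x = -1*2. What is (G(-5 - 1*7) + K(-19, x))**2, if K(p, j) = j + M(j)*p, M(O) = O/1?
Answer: 576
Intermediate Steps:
M(O) = O (M(O) = O*1 = O)
x = -2
K(p, j) = j + j*p
(G(-5 - 1*7) + K(-19, x))**2 = ((-5 - 1*7) - 2*(1 - 19))**2 = ((-5 - 7) - 2*(-18))**2 = (-12 + 36)**2 = 24**2 = 576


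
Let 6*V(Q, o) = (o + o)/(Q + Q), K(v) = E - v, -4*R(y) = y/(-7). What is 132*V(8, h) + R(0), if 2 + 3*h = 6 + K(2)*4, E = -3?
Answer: -44/3 ≈ -14.667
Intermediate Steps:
R(y) = y/28 (R(y) = -y/(4*(-7)) = -y*(-1)/(4*7) = -(-1)*y/28 = y/28)
K(v) = -3 - v
h = -16/3 (h = -⅔ + (6 + (-3 - 1*2)*4)/3 = -⅔ + (6 + (-3 - 2)*4)/3 = -⅔ + (6 - 5*4)/3 = -⅔ + (6 - 20)/3 = -⅔ + (⅓)*(-14) = -⅔ - 14/3 = -16/3 ≈ -5.3333)
V(Q, o) = o/(6*Q) (V(Q, o) = ((o + o)/(Q + Q))/6 = ((2*o)/((2*Q)))/6 = ((2*o)*(1/(2*Q)))/6 = (o/Q)/6 = o/(6*Q))
132*V(8, h) + R(0) = 132*((⅙)*(-16/3)/8) + (1/28)*0 = 132*((⅙)*(-16/3)*(⅛)) + 0 = 132*(-⅑) + 0 = -44/3 + 0 = -44/3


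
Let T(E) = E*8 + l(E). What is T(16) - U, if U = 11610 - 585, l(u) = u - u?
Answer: -10897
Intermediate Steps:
l(u) = 0
U = 11025
T(E) = 8*E (T(E) = E*8 + 0 = 8*E + 0 = 8*E)
T(16) - U = 8*16 - 1*11025 = 128 - 11025 = -10897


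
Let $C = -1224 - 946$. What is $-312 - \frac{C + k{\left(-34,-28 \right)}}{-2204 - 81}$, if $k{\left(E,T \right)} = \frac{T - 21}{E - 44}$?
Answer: $- \frac{55776971}{178230} \approx -312.95$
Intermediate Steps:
$C = -2170$
$k{\left(E,T \right)} = \frac{-21 + T}{-44 + E}$
$-312 - \frac{C + k{\left(-34,-28 \right)}}{-2204 - 81} = -312 - \frac{-2170 + \frac{-21 - 28}{-44 - 34}}{-2204 - 81} = -312 - \frac{-2170 + \frac{1}{-78} \left(-49\right)}{-2285} = -312 - \left(-2170 - - \frac{49}{78}\right) \left(- \frac{1}{2285}\right) = -312 - \left(-2170 + \frac{49}{78}\right) \left(- \frac{1}{2285}\right) = -312 - \left(- \frac{169211}{78}\right) \left(- \frac{1}{2285}\right) = -312 - \frac{169211}{178230} = - \frac{55776971}{178230}$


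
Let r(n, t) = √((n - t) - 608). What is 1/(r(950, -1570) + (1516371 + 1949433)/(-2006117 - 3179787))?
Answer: 1123332926676/3213034498181911 + 3361700037152*√478/3213034498181911 ≈ 0.023224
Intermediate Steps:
r(n, t) = √(-608 + n - t)
1/(r(950, -1570) + (1516371 + 1949433)/(-2006117 - 3179787)) = 1/(√(-608 + 950 - 1*(-1570)) + (1516371 + 1949433)/(-2006117 - 3179787)) = 1/(√(-608 + 950 + 1570) + 3465804/(-5185904)) = 1/(√1912 + 3465804*(-1/5185904)) = 1/(2*√478 - 866451/1296476) = 1/(-866451/1296476 + 2*√478)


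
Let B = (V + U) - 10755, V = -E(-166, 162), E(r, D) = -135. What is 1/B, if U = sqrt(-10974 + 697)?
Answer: -10620/112794677 - I*sqrt(10277)/112794677 ≈ -9.4153e-5 - 8.9876e-7*I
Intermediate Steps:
V = 135 (V = -1*(-135) = 135)
U = I*sqrt(10277) (U = sqrt(-10277) = I*sqrt(10277) ≈ 101.38*I)
B = -10620 + I*sqrt(10277) (B = (135 + I*sqrt(10277)) - 10755 = -10620 + I*sqrt(10277) ≈ -10620.0 + 101.38*I)
1/B = 1/(-10620 + I*sqrt(10277))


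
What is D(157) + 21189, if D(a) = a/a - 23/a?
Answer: 3326807/157 ≈ 21190.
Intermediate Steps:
D(a) = 1 - 23/a
D(157) + 21189 = (-23 + 157)/157 + 21189 = (1/157)*134 + 21189 = 134/157 + 21189 = 3326807/157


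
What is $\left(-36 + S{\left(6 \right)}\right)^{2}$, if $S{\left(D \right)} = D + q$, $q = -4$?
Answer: $1156$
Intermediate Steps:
$S{\left(D \right)} = -4 + D$ ($S{\left(D \right)} = D - 4 = -4 + D$)
$\left(-36 + S{\left(6 \right)}\right)^{2} = \left(-36 + \left(-4 + 6\right)\right)^{2} = \left(-36 + 2\right)^{2} = \left(-34\right)^{2} = 1156$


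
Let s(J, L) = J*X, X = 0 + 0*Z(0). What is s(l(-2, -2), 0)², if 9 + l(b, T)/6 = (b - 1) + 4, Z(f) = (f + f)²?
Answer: 0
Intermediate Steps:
Z(f) = 4*f² (Z(f) = (2*f)² = 4*f²)
l(b, T) = -36 + 6*b (l(b, T) = -54 + 6*((b - 1) + 4) = -54 + 6*((-1 + b) + 4) = -54 + 6*(3 + b) = -54 + (18 + 6*b) = -36 + 6*b)
X = 0 (X = 0 + 0*(4*0²) = 0 + 0*(4*0) = 0 + 0*0 = 0 + 0 = 0)
s(J, L) = 0 (s(J, L) = J*0 = 0)
s(l(-2, -2), 0)² = 0² = 0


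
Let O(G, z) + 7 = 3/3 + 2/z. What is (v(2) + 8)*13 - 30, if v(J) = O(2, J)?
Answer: 9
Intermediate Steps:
O(G, z) = -6 + 2/z (O(G, z) = -7 + (3/3 + 2/z) = -7 + (3*(⅓) + 2/z) = -7 + (1 + 2/z) = -6 + 2/z)
v(J) = -6 + 2/J
(v(2) + 8)*13 - 30 = ((-6 + 2/2) + 8)*13 - 30 = ((-6 + 2*(½)) + 8)*13 - 30 = ((-6 + 1) + 8)*13 - 30 = (-5 + 8)*13 - 30 = 3*13 - 30 = 39 - 30 = 9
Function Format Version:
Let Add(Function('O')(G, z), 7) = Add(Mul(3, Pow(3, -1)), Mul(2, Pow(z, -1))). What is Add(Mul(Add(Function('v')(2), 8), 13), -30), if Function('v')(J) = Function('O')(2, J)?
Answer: 9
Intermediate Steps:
Function('O')(G, z) = Add(-6, Mul(2, Pow(z, -1))) (Function('O')(G, z) = Add(-7, Add(Mul(3, Pow(3, -1)), Mul(2, Pow(z, -1)))) = Add(-7, Add(Mul(3, Rational(1, 3)), Mul(2, Pow(z, -1)))) = Add(-7, Add(1, Mul(2, Pow(z, -1)))) = Add(-6, Mul(2, Pow(z, -1))))
Function('v')(J) = Add(-6, Mul(2, Pow(J, -1)))
Add(Mul(Add(Function('v')(2), 8), 13), -30) = Add(Mul(Add(Add(-6, Mul(2, Pow(2, -1))), 8), 13), -30) = Add(Mul(Add(Add(-6, Mul(2, Rational(1, 2))), 8), 13), -30) = Add(Mul(Add(Add(-6, 1), 8), 13), -30) = Add(Mul(Add(-5, 8), 13), -30) = Add(Mul(3, 13), -30) = Add(39, -30) = 9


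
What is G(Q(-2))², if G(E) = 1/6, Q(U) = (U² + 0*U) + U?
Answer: 1/36 ≈ 0.027778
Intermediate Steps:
Q(U) = U + U² (Q(U) = (U² + 0) + U = U² + U = U + U²)
G(E) = ⅙
G(Q(-2))² = (⅙)² = 1/36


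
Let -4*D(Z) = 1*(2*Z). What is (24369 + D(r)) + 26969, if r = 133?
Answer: 102543/2 ≈ 51272.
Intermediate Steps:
D(Z) = -Z/2 (D(Z) = -2*Z/4 = -Z/2)
(24369 + D(r)) + 26969 = (24369 - ½*133) + 26969 = (24369 - 133/2) + 26969 = 48605/2 + 26969 = 102543/2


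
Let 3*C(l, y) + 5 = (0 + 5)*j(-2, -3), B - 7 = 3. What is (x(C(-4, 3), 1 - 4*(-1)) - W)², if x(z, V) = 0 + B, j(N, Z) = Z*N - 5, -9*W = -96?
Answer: 4/9 ≈ 0.44444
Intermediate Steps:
B = 10 (B = 7 + 3 = 10)
W = 32/3 (W = -⅑*(-96) = 32/3 ≈ 10.667)
j(N, Z) = -5 + N*Z (j(N, Z) = N*Z - 5 = -5 + N*Z)
C(l, y) = 0 (C(l, y) = -5/3 + ((0 + 5)*(-5 - 2*(-3)))/3 = -5/3 + (5*(-5 + 6))/3 = -5/3 + (5*1)/3 = -5/3 + (⅓)*5 = -5/3 + 5/3 = 0)
x(z, V) = 10 (x(z, V) = 0 + 10 = 10)
(x(C(-4, 3), 1 - 4*(-1)) - W)² = (10 - 1*32/3)² = (10 - 32/3)² = (-⅔)² = 4/9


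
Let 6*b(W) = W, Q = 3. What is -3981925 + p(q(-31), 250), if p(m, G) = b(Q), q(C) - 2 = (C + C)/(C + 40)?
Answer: -7963849/2 ≈ -3.9819e+6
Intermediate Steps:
q(C) = 2 + 2*C/(40 + C) (q(C) = 2 + (C + C)/(C + 40) = 2 + (2*C)/(40 + C) = 2 + 2*C/(40 + C))
b(W) = W/6
p(m, G) = ½ (p(m, G) = (⅙)*3 = ½)
-3981925 + p(q(-31), 250) = -3981925 + ½ = -7963849/2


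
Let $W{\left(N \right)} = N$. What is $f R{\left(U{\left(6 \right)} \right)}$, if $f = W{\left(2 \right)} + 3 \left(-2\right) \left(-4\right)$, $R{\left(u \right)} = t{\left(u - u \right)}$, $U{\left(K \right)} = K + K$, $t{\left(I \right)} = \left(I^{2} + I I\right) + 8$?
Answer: $208$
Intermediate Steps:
$t{\left(I \right)} = 8 + 2 I^{2}$ ($t{\left(I \right)} = \left(I^{2} + I^{2}\right) + 8 = 2 I^{2} + 8 = 8 + 2 I^{2}$)
$U{\left(K \right)} = 2 K$
$R{\left(u \right)} = 8$ ($R{\left(u \right)} = 8 + 2 \left(u - u\right)^{2} = 8 + 2 \cdot 0^{2} = 8 + 2 \cdot 0 = 8 + 0 = 8$)
$f = 26$ ($f = 2 + 3 \left(-2\right) \left(-4\right) = 2 - -24 = 2 + 24 = 26$)
$f R{\left(U{\left(6 \right)} \right)} = 26 \cdot 8 = 208$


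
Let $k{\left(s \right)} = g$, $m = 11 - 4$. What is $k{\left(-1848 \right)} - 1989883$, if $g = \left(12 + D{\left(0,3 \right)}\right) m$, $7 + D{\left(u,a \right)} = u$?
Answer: $-1989848$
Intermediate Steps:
$m = 7$ ($m = 11 - 4 = 7$)
$D{\left(u,a \right)} = -7 + u$
$g = 35$ ($g = \left(12 + \left(-7 + 0\right)\right) 7 = \left(12 - 7\right) 7 = 5 \cdot 7 = 35$)
$k{\left(s \right)} = 35$
$k{\left(-1848 \right)} - 1989883 = 35 - 1989883 = -1989848$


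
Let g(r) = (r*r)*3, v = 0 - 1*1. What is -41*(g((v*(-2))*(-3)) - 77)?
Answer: -1271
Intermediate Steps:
v = -1 (v = 0 - 1 = -1)
g(r) = 3*r² (g(r) = r²*3 = 3*r²)
-41*(g((v*(-2))*(-3)) - 77) = -41*(3*(-1*(-2)*(-3))² - 77) = -41*(3*(2*(-3))² - 77) = -41*(3*(-6)² - 77) = -41*(3*36 - 77) = -41*(108 - 77) = -41*31 = -1271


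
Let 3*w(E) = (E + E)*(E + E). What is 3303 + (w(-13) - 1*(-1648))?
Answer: 15529/3 ≈ 5176.3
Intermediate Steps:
w(E) = 4*E²/3 (w(E) = ((E + E)*(E + E))/3 = ((2*E)*(2*E))/3 = (4*E²)/3 = 4*E²/3)
3303 + (w(-13) - 1*(-1648)) = 3303 + ((4/3)*(-13)² - 1*(-1648)) = 3303 + ((4/3)*169 + 1648) = 3303 + (676/3 + 1648) = 3303 + 5620/3 = 15529/3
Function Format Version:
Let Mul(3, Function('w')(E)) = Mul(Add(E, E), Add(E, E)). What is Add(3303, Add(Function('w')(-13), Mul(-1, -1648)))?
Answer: Rational(15529, 3) ≈ 5176.3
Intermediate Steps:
Function('w')(E) = Mul(Rational(4, 3), Pow(E, 2)) (Function('w')(E) = Mul(Rational(1, 3), Mul(Add(E, E), Add(E, E))) = Mul(Rational(1, 3), Mul(Mul(2, E), Mul(2, E))) = Mul(Rational(1, 3), Mul(4, Pow(E, 2))) = Mul(Rational(4, 3), Pow(E, 2)))
Add(3303, Add(Function('w')(-13), Mul(-1, -1648))) = Add(3303, Add(Mul(Rational(4, 3), Pow(-13, 2)), Mul(-1, -1648))) = Add(3303, Add(Mul(Rational(4, 3), 169), 1648)) = Add(3303, Add(Rational(676, 3), 1648)) = Add(3303, Rational(5620, 3)) = Rational(15529, 3)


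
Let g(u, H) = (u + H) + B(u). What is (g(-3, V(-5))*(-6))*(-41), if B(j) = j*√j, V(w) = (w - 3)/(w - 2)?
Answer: -3198/7 - 738*I*√3 ≈ -456.86 - 1278.3*I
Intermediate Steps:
V(w) = (-3 + w)/(-2 + w)
B(j) = j^(3/2)
g(u, H) = H + u + u^(3/2) (g(u, H) = (u + H) + u^(3/2) = (H + u) + u^(3/2) = H + u + u^(3/2))
(g(-3, V(-5))*(-6))*(-41) = (((-3 - 5)/(-2 - 5) - 3 + (-3)^(3/2))*(-6))*(-41) = ((-8/(-7) - 3 - 3*I*√3)*(-6))*(-41) = ((-⅐*(-8) - 3 - 3*I*√3)*(-6))*(-41) = ((8/7 - 3 - 3*I*√3)*(-6))*(-41) = ((-13/7 - 3*I*√3)*(-6))*(-41) = (78/7 + 18*I*√3)*(-41) = -3198/7 - 738*I*√3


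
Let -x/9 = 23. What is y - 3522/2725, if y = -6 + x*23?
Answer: -12993597/2725 ≈ -4768.3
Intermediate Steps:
x = -207 (x = -9*23 = -207)
y = -4767 (y = -6 - 207*23 = -6 - 4761 = -4767)
y - 3522/2725 = -4767 - 3522/2725 = -12993597/2725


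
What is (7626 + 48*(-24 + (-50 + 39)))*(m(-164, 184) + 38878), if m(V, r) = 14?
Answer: 231251832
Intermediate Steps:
(7626 + 48*(-24 + (-50 + 39)))*(m(-164, 184) + 38878) = (7626 + 48*(-24 + (-50 + 39)))*(14 + 38878) = (7626 + 48*(-24 - 11))*38892 = (7626 + 48*(-35))*38892 = (7626 - 1680)*38892 = 5946*38892 = 231251832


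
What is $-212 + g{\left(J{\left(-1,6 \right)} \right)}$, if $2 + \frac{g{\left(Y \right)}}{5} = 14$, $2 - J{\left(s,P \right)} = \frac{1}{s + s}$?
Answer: $-152$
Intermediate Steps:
$J{\left(s,P \right)} = 2 - \frac{1}{2 s}$ ($J{\left(s,P \right)} = 2 - \frac{1}{s + s} = 2 - \frac{1}{2 s}$)
$g{\left(Y \right)} = 60$ ($g{\left(Y \right)} = -10 + 5 \cdot 14 = -10 + 70 = 60$)
$-212 + g{\left(J{\left(-1,6 \right)} \right)} = -212 + 60 = -152$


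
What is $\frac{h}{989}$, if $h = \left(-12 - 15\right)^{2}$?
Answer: $\frac{729}{989} \approx 0.73711$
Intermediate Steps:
$h = 729$ ($h = \left(-27\right)^{2} = 729$)
$\frac{h}{989} = \frac{729}{989}$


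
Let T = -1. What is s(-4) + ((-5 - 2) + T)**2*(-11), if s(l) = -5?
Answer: -709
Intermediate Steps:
s(-4) + ((-5 - 2) + T)**2*(-11) = -5 + ((-5 - 2) - 1)**2*(-11) = -5 + (-7 - 1)**2*(-11) = -5 + (-8)**2*(-11) = -5 + 64*(-11) = -5 - 704 = -709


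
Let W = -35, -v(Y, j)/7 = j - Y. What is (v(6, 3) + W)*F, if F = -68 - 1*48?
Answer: 1624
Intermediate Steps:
v(Y, j) = -7*j + 7*Y (v(Y, j) = -7*(j - Y) = -7*j + 7*Y)
F = -116 (F = -68 - 48 = -116)
(v(6, 3) + W)*F = ((-7*3 + 7*6) - 35)*(-116) = ((-21 + 42) - 35)*(-116) = (21 - 35)*(-116) = -14*(-116) = 1624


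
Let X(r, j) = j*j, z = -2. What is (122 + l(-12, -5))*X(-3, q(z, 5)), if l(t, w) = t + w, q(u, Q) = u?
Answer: 420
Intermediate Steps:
X(r, j) = j**2
(122 + l(-12, -5))*X(-3, q(z, 5)) = (122 + (-12 - 5))*(-2)**2 = (122 - 17)*4 = 105*4 = 420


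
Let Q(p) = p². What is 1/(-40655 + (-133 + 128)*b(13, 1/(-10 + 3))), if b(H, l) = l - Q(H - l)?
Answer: -49/1949740 ≈ -2.5132e-5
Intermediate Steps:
b(H, l) = l - (H - l)²
1/(-40655 + (-133 + 128)*b(13, 1/(-10 + 3))) = 1/(-40655 + (-133 + 128)*(1/(-10 + 3) - (13 - 1/(-10 + 3))²)) = 1/(-40655 - 5*(1/(-7) - (13 - 1/(-7))²)) = 1/(-40655 - 5*(-⅐ - (13 - 1*(-⅐))²)) = 1/(-40655 - 5*(-⅐ - (13 + ⅐)²)) = 1/(-40655 - 5*(-⅐ - (92/7)²)) = 1/(-40655 - 5*(-⅐ - 1*8464/49)) = 1/(-40655 - 5*(-⅐ - 8464/49)) = 1/(-40655 - 5*(-8471/49)) = 1/(-40655 + 42355/49) = 1/(-1949740/49) = -49/1949740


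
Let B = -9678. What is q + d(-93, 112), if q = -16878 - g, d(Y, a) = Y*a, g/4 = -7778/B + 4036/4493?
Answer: -593563981262/21741627 ≈ -27301.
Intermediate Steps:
g = 148013924/21741627 (g = 4*(-7778/(-9678) + 4036/4493) = 4*(-7778*(-1/9678) + 4036*(1/4493)) = 4*(3889/4839 + 4036/4493) = 4*(37003481/21741627) = 148013924/21741627 ≈ 6.8079)
q = -367103194430/21741627 (q = -16878 - 1*148013924/21741627 = -16878 - 148013924/21741627 = -367103194430/21741627 ≈ -16885.)
q + d(-93, 112) = -367103194430/21741627 - 93*112 = -367103194430/21741627 - 10416 = -593563981262/21741627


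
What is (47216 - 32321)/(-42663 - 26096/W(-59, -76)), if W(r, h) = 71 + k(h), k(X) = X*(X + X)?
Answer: -34624917/99179629 ≈ -0.34911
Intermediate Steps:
k(X) = 2*X² (k(X) = X*(2*X) = 2*X²)
W(r, h) = 71 + 2*h²
(47216 - 32321)/(-42663 - 26096/W(-59, -76)) = (47216 - 32321)/(-42663 - 26096/(71 + 2*(-76)²)) = 14895/(-42663 - 26096/(71 + 2*5776)) = 14895/(-42663 - 26096/(71 + 11552)) = 14895/(-42663 - 26096/11623) = 14895/(-495898145/11623) = 14895*(-11623/495898145) = -34624917/99179629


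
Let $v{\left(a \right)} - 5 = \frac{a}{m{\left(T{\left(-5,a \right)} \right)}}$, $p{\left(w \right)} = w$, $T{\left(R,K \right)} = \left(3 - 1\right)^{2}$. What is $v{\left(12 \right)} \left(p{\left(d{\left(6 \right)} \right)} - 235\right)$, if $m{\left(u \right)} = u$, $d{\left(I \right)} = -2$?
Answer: $-1896$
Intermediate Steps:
$T{\left(R,K \right)} = 4$ ($T{\left(R,K \right)} = 2^{2} = 4$)
$v{\left(a \right)} = 5 + \frac{a}{4}$
$v{\left(12 \right)} \left(p{\left(d{\left(6 \right)} \right)} - 235\right) = \left(5 + \frac{1}{4} \cdot 12\right) \left(-2 - 235\right) = \left(5 + 3\right) \left(-237\right) = 8 \left(-237\right) = -1896$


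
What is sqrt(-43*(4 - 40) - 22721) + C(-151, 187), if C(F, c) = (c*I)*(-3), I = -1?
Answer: 561 + I*sqrt(21173) ≈ 561.0 + 145.51*I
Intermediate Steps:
C(F, c) = 3*c (C(F, c) = (c*(-1))*(-3) = -c*(-3) = 3*c)
sqrt(-43*(4 - 40) - 22721) + C(-151, 187) = sqrt(-43*(4 - 40) - 22721) + 3*187 = sqrt(-43*(-36) - 22721) + 561 = sqrt(1548 - 22721) + 561 = sqrt(-21173) + 561 = I*sqrt(21173) + 561 = 561 + I*sqrt(21173)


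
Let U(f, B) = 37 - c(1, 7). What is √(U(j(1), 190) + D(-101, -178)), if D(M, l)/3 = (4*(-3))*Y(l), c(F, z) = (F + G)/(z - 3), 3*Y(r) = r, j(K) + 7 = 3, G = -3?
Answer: 3*√966/2 ≈ 46.621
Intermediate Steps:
j(K) = -4 (j(K) = -7 + 3 = -4)
Y(r) = r/3
c(F, z) = (-3 + F)/(-3 + z) (c(F, z) = (F - 3)/(z - 3) = (-3 + F)/(-3 + z))
D(M, l) = -12*l (D(M, l) = 3*((4*(-3))*(l/3)) = 3*(-4*l) = -12*l)
U(f, B) = 75/2 (U(f, B) = 37 - (-3 + 1)/(-3 + 7) = 37 - (-2)/4 = 37 - 1*(-½) = 37 + ½ = 75/2)
√(U(j(1), 190) + D(-101, -178)) = √(75/2 - 12*(-178)) = √(75/2 + 2136) = √(4347/2) = 3*√966/2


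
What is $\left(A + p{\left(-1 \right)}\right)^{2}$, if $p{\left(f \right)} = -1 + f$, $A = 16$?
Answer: $196$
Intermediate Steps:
$\left(A + p{\left(-1 \right)}\right)^{2} = \left(16 - 2\right)^{2} = 14^{2} = 196$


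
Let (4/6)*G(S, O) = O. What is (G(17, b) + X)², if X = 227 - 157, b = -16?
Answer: 2116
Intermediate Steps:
G(S, O) = 3*O/2
X = 70
(G(17, b) + X)² = ((3/2)*(-16) + 70)² = (-24 + 70)² = 46² = 2116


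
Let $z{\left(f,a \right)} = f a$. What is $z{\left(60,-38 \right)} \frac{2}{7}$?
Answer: $- \frac{4560}{7} \approx -651.43$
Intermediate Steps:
$z{\left(f,a \right)} = a f$
$z{\left(60,-38 \right)} \frac{2}{7} = \left(-38\right) 60 \cdot \frac{2}{7} = - 2280 \cdot 2 \cdot \frac{1}{7} = \left(-2280\right) \frac{2}{7} = - \frac{4560}{7}$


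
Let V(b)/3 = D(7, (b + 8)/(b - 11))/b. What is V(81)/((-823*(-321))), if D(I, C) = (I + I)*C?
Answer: 89/35664705 ≈ 2.4955e-6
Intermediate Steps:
D(I, C) = 2*C*I (D(I, C) = (2*I)*C = 2*C*I)
V(b) = 42*(8 + b)/(b*(-11 + b)) (V(b) = 3*((2*((b + 8)/(b - 11))*7)/b) = 3*((2*((8 + b)/(-11 + b))*7)/b) = 3*((14*(8 + b)/(-11 + b))/b) = 3*(14*(8 + b)/(b*(-11 + b))) = 42*(8 + b)/(b*(-11 + b)))
V(81)/((-823*(-321))) = (42*(8 + 81)/(81*(-11 + 81)))/((-823*(-321))) = (42*(1/81)*89/70)/264183 = (42*(1/81)*(1/70)*89)*(1/264183) = (89/135)*(1/264183) = 89/35664705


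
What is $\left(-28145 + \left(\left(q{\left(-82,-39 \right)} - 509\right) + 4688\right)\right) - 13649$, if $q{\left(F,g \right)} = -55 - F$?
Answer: $-37588$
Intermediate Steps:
$\left(-28145 + \left(\left(q{\left(-82,-39 \right)} - 509\right) + 4688\right)\right) - 13649 = \left(-28145 + \left(\left(\left(-55 - -82\right) - 509\right) + 4688\right)\right) - 13649 = \left(-28145 + \left(\left(\left(-55 + 82\right) - 509\right) + 4688\right)\right) - 13649 = \left(-28145 + \left(\left(27 - 509\right) + 4688\right)\right) - 13649 = \left(-28145 + \left(-482 + 4688\right)\right) - 13649 = \left(-28145 + 4206\right) - 13649 = -23939 - 13649 = -37588$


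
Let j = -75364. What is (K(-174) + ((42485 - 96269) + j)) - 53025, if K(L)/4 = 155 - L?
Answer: -180857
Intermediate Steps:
K(L) = 620 - 4*L (K(L) = 4*(155 - L) = 620 - 4*L)
(K(-174) + ((42485 - 96269) + j)) - 53025 = ((620 - 4*(-174)) + ((42485 - 96269) - 75364)) - 53025 = ((620 + 696) + (-53784 - 75364)) - 53025 = (1316 - 129148) - 53025 = -127832 - 53025 = -180857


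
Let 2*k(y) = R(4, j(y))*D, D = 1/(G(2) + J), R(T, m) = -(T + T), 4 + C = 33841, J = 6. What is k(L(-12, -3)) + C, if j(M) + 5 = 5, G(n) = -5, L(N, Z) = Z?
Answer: 33833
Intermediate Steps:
j(M) = 0 (j(M) = -5 + 5 = 0)
C = 33837 (C = -4 + 33841 = 33837)
R(T, m) = -2*T
D = 1 (D = 1/(-5 + 6) = 1/1 = 1)
k(y) = -4 (k(y) = (-2*4*1)/2 = (-8*1)/2 = (½)*(-8) = -4)
k(L(-12, -3)) + C = -4 + 33837 = 33833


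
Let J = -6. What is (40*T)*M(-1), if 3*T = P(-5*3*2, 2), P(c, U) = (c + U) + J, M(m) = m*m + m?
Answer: 0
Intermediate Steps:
M(m) = m + m**2 (M(m) = m**2 + m = m + m**2)
P(c, U) = -6 + U + c (P(c, U) = (c + U) - 6 = (U + c) - 6 = -6 + U + c)
T = -34/3 (T = (-6 + 2 - 5*3*2)/3 = (-6 + 2 - 15*2)/3 = (-6 + 2 - 30)/3 = (1/3)*(-34) = -34/3 ≈ -11.333)
(40*T)*M(-1) = (40*(-34/3))*(-(1 - 1)) = -(-1360)*0/3 = -1360/3*0 = 0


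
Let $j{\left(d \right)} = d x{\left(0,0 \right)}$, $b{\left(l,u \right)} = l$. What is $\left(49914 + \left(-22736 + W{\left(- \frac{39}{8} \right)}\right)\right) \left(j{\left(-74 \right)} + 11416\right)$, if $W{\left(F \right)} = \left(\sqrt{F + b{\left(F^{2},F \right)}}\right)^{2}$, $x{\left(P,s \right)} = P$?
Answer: $\frac{2483837627}{8} \approx 3.1048 \cdot 10^{8}$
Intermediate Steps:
$W{\left(F \right)} = F + F^{2}$ ($W{\left(F \right)} = \left(\sqrt{F + F^{2}}\right)^{2} = F + F^{2}$)
$j{\left(d \right)} = 0$ ($j{\left(d \right)} = d 0 = 0$)
$\left(49914 + \left(-22736 + W{\left(- \frac{39}{8} \right)}\right)\right) \left(j{\left(-74 \right)} + 11416\right) = \left(49914 - \left(22736 - - \frac{39}{8} \left(1 - \frac{39}{8}\right)\right)\right) \left(0 + 11416\right) = \left(49914 - \left(22736 - \left(-39\right) \frac{1}{8} \left(1 - \frac{39}{8}\right)\right)\right) 11416 = \left(49914 - \left(22736 + \frac{39 \left(1 - \frac{39}{8}\right)}{8}\right)\right) 11416 = \left(49914 - \frac{1453895}{64}\right) 11416 = \frac{1740601}{64} \cdot 11416 = \frac{2483837627}{8}$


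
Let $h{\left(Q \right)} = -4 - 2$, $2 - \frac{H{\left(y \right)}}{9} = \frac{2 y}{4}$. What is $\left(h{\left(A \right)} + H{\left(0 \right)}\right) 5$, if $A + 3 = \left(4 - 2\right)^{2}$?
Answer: $60$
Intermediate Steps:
$H{\left(y \right)} = 18 - \frac{9 y}{2}$ ($H{\left(y \right)} = 18 - 9 \frac{2 y}{4} = 18 - 9 \cdot 2 y \frac{1}{4} = 18 - 9 \frac{y}{2} = 18 - \frac{9 y}{2}$)
$A = 1$ ($A = -3 + \left(4 - 2\right)^{2} = -3 + 2^{2} = -3 + 4 = 1$)
$h{\left(Q \right)} = -6$
$\left(h{\left(A \right)} + H{\left(0 \right)}\right) 5 = \left(-6 + \left(18 - 0\right)\right) 5 = \left(-6 + \left(18 + 0\right)\right) 5 = \left(-6 + 18\right) 5 = 12 \cdot 5 = 60$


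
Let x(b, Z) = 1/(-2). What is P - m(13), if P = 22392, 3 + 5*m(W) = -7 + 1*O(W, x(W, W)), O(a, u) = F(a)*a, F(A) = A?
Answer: 111801/5 ≈ 22360.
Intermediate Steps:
x(b, Z) = -½ (x(b, Z) = 1*(-½) = -½)
O(a, u) = a² (O(a, u) = a*a = a²)
m(W) = -2 + W²/5 (m(W) = -⅗ + (-7 + 1*W²)/5 = -⅗ + (-7 + W²)/5 = -⅗ + (-7/5 + W²/5) = -2 + W²/5)
P - m(13) = 22392 - (-2 + (⅕)*13²) = 22392 - (-2 + (⅕)*169) = 22392 - (-2 + 169/5) = 22392 - 1*159/5 = 22392 - 159/5 = 111801/5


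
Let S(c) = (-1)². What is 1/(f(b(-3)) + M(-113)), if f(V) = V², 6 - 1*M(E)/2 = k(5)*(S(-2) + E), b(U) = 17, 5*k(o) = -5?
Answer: 1/77 ≈ 0.012987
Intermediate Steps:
k(o) = -1 (k(o) = (⅕)*(-5) = -1)
S(c) = 1
M(E) = 14 + 2*E (M(E) = 12 - (-2)*(1 + E) = 12 - 2*(-1 - E) = 12 + (2 + 2*E) = 14 + 2*E)
1/(f(b(-3)) + M(-113)) = 1/(17² + (14 + 2*(-113))) = 1/(289 + (14 - 226)) = 1/(289 - 212) = 1/77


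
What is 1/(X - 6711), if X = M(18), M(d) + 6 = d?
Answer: -1/6699 ≈ -0.00014928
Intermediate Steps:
M(d) = -6 + d
X = 12 (X = -6 + 18 = 12)
1/(X - 6711) = 1/(12 - 6711) = 1/(-6699) = -1/6699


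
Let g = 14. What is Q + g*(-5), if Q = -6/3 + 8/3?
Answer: -208/3 ≈ -69.333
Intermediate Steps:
Q = 2/3 (Q = -6*1/3 + 8*(1/3) = -2 + 8/3 = 2/3 ≈ 0.66667)
Q + g*(-5) = 2/3 + 14*(-5) = 2/3 - 70 = -208/3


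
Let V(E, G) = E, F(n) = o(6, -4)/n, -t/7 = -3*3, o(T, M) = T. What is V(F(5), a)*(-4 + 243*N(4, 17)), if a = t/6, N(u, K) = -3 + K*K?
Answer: 416964/5 ≈ 83393.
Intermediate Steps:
t = 63 (t = -(-21)*3 = -7*(-9) = 63)
N(u, K) = -3 + K**2
F(n) = 6/n
a = 21/2 (a = 63/6 = 63*(1/6) = 21/2 ≈ 10.500)
V(F(5), a)*(-4 + 243*N(4, 17)) = (6/5)*(-4 + 243*(-3 + 17**2)) = (6*(1/5))*(-4 + 243*(-3 + 289)) = 6*(-4 + 243*286)/5 = 6*(-4 + 69498)/5 = (6/5)*69494 = 416964/5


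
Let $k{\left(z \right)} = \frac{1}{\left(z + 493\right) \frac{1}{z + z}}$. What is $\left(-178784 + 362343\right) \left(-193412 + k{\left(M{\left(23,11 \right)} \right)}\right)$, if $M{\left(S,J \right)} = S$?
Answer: $- \frac{9159644211607}{258} \approx -3.5502 \cdot 10^{10}$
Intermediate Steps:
$k{\left(z \right)} = \frac{2 z}{493 + z}$ ($k{\left(z \right)} = \frac{1}{\left(493 + z\right) \frac{1}{2 z}} = \frac{1}{\frac{1}{2} \frac{1}{z} \left(493 + z\right)} = \frac{2 z}{493 + z}$)
$\left(-178784 + 362343\right) \left(-193412 + k{\left(M{\left(23,11 \right)} \right)}\right) = \left(-178784 + 362343\right) \left(-193412 + 2 \cdot 23 \frac{1}{493 + 23}\right) = 183559 \left(-193412 + 2 \cdot 23 \cdot \frac{1}{516}\right) = 183559 \left(-193412 + \frac{23}{258}\right) = 183559 \left(- \frac{49900273}{258}\right) = - \frac{9159644211607}{258}$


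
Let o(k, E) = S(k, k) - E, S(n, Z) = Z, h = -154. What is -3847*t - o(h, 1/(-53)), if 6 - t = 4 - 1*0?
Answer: -399621/53 ≈ -7540.0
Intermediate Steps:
t = 2 (t = 6 - (4 - 1*0) = 6 - (4 + 0) = 6 - 1*4 = 6 - 4 = 2)
o(k, E) = k - E
-3847*t - o(h, 1/(-53)) = -3847*2 - (-154 - 1/(-53)) = -7694 - (-154 - 1*(-1/53)) = -7694 - (-154 + 1/53) = -7694 - 1*(-8161/53) = -7694 + 8161/53 = -399621/53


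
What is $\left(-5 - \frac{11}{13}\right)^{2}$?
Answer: $\frac{5776}{169} \approx 34.177$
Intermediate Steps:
$\left(-5 - \frac{11}{13}\right)^{2} = \left(- \frac{76}{13}\right)^{2} = \frac{5776}{169}$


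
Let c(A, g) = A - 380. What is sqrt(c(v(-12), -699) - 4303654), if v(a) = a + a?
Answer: I*sqrt(4304058) ≈ 2074.6*I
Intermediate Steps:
v(a) = 2*a
c(A, g) = -380 + A
sqrt(c(v(-12), -699) - 4303654) = sqrt((-380 + 2*(-12)) - 4303654) = sqrt((-380 - 24) - 4303654) = sqrt(-404 - 4303654) = sqrt(-4304058) = I*sqrt(4304058)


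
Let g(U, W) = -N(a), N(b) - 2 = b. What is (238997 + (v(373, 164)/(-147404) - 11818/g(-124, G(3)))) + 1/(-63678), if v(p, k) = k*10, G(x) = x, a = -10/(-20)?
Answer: 2859613443824183/11732989890 ≈ 2.4372e+5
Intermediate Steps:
a = ½ (a = -10*(-1/20) = ½ ≈ 0.50000)
N(b) = 2 + b
g(U, W) = -5/2 (g(U, W) = -(2 + ½) = -1*5/2 = -5/2)
v(p, k) = 10*k
(238997 + (v(373, 164)/(-147404) - 11818/g(-124, G(3)))) + 1/(-63678) = (238997 + ((10*164)/(-147404) - 11818/(-5/2))) + 1/(-63678) = (238997 + (1640*(-1/147404) - 11818*(-⅖))) - 1/63678 = (238997 + (-410/36851 + 23636/5)) - 1/63678 = (238997 + 871008186/184255) - 1/63678 = 44907400421/184255 - 1/63678 = 2859613443824183/11732989890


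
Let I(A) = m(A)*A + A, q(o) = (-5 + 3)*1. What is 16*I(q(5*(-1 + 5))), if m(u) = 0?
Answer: -32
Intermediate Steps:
q(o) = -2 (q(o) = -2*1 = -2)
I(A) = A (I(A) = 0*A + A = 0 + A = A)
16*I(q(5*(-1 + 5))) = 16*(-2) = -32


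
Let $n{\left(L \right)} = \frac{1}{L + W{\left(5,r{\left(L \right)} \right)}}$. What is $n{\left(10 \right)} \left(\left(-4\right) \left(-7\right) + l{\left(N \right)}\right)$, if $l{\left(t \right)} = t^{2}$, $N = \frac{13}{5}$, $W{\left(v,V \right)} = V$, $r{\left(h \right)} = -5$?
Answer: $\frac{869}{125} \approx 6.952$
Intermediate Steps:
$N = \frac{13}{5}$ ($N = 13 \cdot \frac{1}{5} = \frac{13}{5} \approx 2.6$)
$n{\left(L \right)} = \frac{1}{-5 + L}$ ($n{\left(L \right)} = \frac{1}{L - 5} = \frac{1}{-5 + L}$)
$n{\left(10 \right)} \left(\left(-4\right) \left(-7\right) + l{\left(N \right)}\right) = \frac{\left(-4\right) \left(-7\right) + \left(\frac{13}{5}\right)^{2}}{-5 + 10} = \frac{28 + \frac{169}{25}}{5} = \frac{1}{5} \cdot \frac{869}{25} = \frac{869}{125}$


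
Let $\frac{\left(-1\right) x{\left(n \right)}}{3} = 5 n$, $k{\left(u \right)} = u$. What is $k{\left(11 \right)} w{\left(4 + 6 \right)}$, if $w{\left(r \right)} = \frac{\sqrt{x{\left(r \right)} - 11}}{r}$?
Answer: $\frac{11 i \sqrt{161}}{10} \approx 13.957 i$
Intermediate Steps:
$x{\left(n \right)} = - 15 n$ ($x{\left(n \right)} = - 3 \cdot 5 n = - 15 n$)
$w{\left(r \right)} = \frac{\sqrt{-11 - 15 r}}{r}$ ($w{\left(r \right)} = \frac{\sqrt{- 15 r - 11}}{r} = \frac{\sqrt{-11 - 15 r}}{r}$)
$k{\left(11 \right)} w{\left(4 + 6 \right)} = 11 \frac{\sqrt{-11 - 15 \left(4 + 6\right)}}{4 + 6} = 11 \frac{\sqrt{-11 - 150}}{10} = 11 \frac{\sqrt{-161}}{10} = 11 \frac{i \sqrt{161}}{10} = \frac{11 i \sqrt{161}}{10}$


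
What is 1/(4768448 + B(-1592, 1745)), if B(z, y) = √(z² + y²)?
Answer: 4768448/22738090749215 - √5579489/22738090749215 ≈ 2.0961e-7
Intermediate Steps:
B(z, y) = √(y² + z²)
1/(4768448 + B(-1592, 1745)) = 1/(4768448 + √(1745² + (-1592)²)) = 1/(4768448 + √(3045025 + 2534464)) = 1/(4768448 + √5579489)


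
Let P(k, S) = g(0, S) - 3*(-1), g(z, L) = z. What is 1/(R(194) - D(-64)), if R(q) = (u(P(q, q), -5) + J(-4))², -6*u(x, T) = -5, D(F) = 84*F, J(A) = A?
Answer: 36/193897 ≈ 0.00018567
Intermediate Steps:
P(k, S) = 3 (P(k, S) = 0 - 3*(-1) = 0 + 3 = 3)
u(x, T) = ⅚ (u(x, T) = -⅙*(-5) = ⅚)
R(q) = 361/36 (R(q) = (⅚ - 4)² = (-19/6)² = 361/36)
1/(R(194) - D(-64)) = 1/(361/36 - 84*(-64)) = 1/(361/36 - 1*(-5376)) = 1/(361/36 + 5376) = 1/(193897/36) = 36/193897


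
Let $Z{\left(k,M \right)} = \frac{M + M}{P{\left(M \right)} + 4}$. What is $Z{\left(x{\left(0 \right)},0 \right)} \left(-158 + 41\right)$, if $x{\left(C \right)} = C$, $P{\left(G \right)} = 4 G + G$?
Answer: $0$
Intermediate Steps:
$P{\left(G \right)} = 5 G$
$Z{\left(k,M \right)} = \frac{2 M}{4 + 5 M}$ ($Z{\left(k,M \right)} = \frac{M + M}{5 M + 4} = \frac{2 M}{4 + 5 M}$)
$Z{\left(x{\left(0 \right)},0 \right)} \left(-158 + 41\right) = 2 \cdot 0 \frac{1}{4 + 5 \cdot 0} \left(-158 + 41\right) = 2 \cdot 0 \frac{1}{4 + 0} \left(-117\right) = 2 \cdot 0 \cdot \frac{1}{4} \left(-117\right) = 0 \left(-117\right) = 0$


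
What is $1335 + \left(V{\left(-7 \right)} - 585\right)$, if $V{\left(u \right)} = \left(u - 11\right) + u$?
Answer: $725$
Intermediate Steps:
$V{\left(u \right)} = -11 + 2 u$ ($V{\left(u \right)} = \left(-11 + u\right) + u = -11 + 2 u$)
$1335 + \left(V{\left(-7 \right)} - 585\right) = 1335 + \left(\left(-11 + 2 \left(-7\right)\right) - 585\right) = 1335 - 610 = 725$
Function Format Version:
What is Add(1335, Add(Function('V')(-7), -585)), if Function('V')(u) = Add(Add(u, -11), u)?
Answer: 725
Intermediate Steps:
Function('V')(u) = Add(-11, Mul(2, u)) (Function('V')(u) = Add(Add(-11, u), u) = Add(-11, Mul(2, u)))
Add(1335, Add(Function('V')(-7), -585)) = Add(1335, Add(Add(-11, Mul(2, -7)), -585)) = Add(1335, Add(Add(-11, -14), -585)) = Add(1335, Add(-25, -585)) = Add(1335, -610) = 725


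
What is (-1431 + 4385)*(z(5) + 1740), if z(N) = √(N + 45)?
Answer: 5139960 + 14770*√2 ≈ 5.1608e+6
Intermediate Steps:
z(N) = √(45 + N)
(-1431 + 4385)*(z(5) + 1740) = (-1431 + 4385)*(√(45 + 5) + 1740) = 2954*(√50 + 1740) = 2954*(5*√2 + 1740) = 2954*(1740 + 5*√2) = 5139960 + 14770*√2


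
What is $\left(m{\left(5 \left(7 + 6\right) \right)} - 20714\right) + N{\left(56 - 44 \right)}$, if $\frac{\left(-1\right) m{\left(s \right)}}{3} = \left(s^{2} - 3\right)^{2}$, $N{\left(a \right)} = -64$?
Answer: $-53496630$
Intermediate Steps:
$m{\left(s \right)} = - 3 \left(-3 + s^{2}\right)^{2}$ ($m{\left(s \right)} = - 3 \left(s^{2} - 3\right)^{2} = - 3 \left(-3 + s^{2}\right)^{2}$)
$\left(m{\left(5 \left(7 + 6\right) \right)} - 20714\right) + N{\left(56 - 44 \right)} = \left(- 3 \left(-3 + \left(5 \left(7 + 6\right)\right)^{2}\right)^{2} - 20714\right) - 64 = \left(- 3 \left(-3 + \left(5 \cdot 13\right)^{2}\right)^{2} - 20714\right) - 64 = \left(- 3 \left(-3 + 65^{2}\right)^{2} - 20714\right) - 64 = \left(- 3 \left(-3 + 4225\right)^{2} - 20714\right) - 64 = \left(- 3 \cdot 4222^{2} - 20714\right) - 64 = \left(\left(-3\right) 17825284 - 20714\right) - 64 = \left(-53475852 - 20714\right) - 64 = -53496566 - 64 = -53496630$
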